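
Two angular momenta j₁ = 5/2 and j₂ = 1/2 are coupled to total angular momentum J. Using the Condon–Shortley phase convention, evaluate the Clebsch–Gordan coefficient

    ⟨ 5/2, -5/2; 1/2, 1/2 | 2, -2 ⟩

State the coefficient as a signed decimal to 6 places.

j₁+j₂−J=1  J+j₁−j₂=4  J−j₁+j₂=0  j₁+j₂+J+1=6
(j₁±m₁, j₂±m₂, J±M) = (0,5,1,0,0,4)
P² = 480
sum k=1..1:
  [1] −1/24 = -1/24
S = -1/24
C² = P²·S² = 5/6 ; C = -0.912871

−√(5/6) = -0.912871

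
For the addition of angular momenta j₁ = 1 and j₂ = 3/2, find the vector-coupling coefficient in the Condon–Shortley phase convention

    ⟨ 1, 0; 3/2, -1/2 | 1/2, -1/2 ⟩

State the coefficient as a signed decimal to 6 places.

−√(1/3) ≈ -0.577350

triangle: 2!*0!*1!/4! = 2/24
(j±m)!: 1!*1!*1!*2!*0!*1! = 2
prefactor² = (2J+1)*Δ*N² = 1/3
  k=1: −1/(1!*1!*0!*0!*0!*1!) = -1
Σ = -1  ⇒  CG² = 1/3*(-1)² = 1/3
CG = −√(1/3) = -0.577350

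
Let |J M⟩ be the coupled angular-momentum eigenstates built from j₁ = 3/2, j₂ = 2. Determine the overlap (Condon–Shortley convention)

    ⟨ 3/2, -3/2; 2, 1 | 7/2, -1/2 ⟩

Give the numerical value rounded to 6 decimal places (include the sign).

+0.338062

√[8·0!3!4!/8! · 0!3!3!1!3!4!] = √(5184/35)
  +(−1)^0/∏(0,0,3,3,0,1)! = 1/36  (running 1/36)
⟨..|..⟩ = √(5184/35)·(1/36) = +0.338062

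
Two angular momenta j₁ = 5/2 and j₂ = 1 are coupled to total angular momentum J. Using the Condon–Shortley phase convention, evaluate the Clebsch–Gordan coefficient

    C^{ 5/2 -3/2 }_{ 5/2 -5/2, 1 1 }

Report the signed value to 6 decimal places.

j₁+j₂−J=1  J+j₁−j₂=4  J−j₁+j₂=1  j₁+j₂+J+1=7
(j₁±m₁, j₂±m₂, J±M) = (0,5,2,0,1,4)
P² = 1152/7
sum k=1..1:
  [1] −1/24 = -1/24
S = -1/24
C² = P²·S² = 2/7 ; C = -0.534522

-0.534522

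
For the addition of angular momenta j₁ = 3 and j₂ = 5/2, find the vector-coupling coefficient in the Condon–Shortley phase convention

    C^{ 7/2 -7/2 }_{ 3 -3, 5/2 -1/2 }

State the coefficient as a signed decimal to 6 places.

√[8·2!4!3!/10! · 0!6!2!3!0!7!] = √(27648)
  +(−1)^2/∏(2,0,4,0,0,3)! = 1/288  (running 1/288)
⟨..|..⟩ = √(27648)·(1/288) = +0.577350

+0.577350  (= +√(1/3))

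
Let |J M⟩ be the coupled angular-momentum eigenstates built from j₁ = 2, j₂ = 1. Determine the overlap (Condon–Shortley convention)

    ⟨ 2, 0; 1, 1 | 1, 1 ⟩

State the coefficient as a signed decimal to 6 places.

+√(1/10) = +0.316228

√[3·2!2!0!/5! · 2!2!2!0!2!0!] = √(8/5)
  +(−1)^2/∏(2,0,0,0,2,0)! = 1/4  (running 1/4)
⟨..|..⟩ = √(8/5)·(1/4) = +0.316228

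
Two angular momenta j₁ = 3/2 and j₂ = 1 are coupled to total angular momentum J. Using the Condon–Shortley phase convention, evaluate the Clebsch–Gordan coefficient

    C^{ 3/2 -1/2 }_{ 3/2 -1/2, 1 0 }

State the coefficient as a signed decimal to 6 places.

triangle: 1!×2!×1!/5! = 2/120
(j±m)!: 1!×2!×1!×1!×1!×2! = 4
prefactor² = (2J+1)×Δ×N² = 4/15
  k=0: +1/(0!×1!×2!×1!×0!×0!) = 1/2
  k=1: −1/(1!×0!×1!×0!×1!×1!) = -1
Σ = -1/2  ⇒  CG² = 4/15×(-1/2)² = 1/15
CG = −√(1/15) = -0.258199

-0.258199  (= −√(1/15))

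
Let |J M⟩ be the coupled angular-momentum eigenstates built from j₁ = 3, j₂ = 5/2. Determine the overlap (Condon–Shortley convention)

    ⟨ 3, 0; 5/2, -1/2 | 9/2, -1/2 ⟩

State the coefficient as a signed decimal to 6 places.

+√(10/231) ≈ +0.208063

j₁+j₂−J=1  J+j₁−j₂=5  J−j₁+j₂=4  j₁+j₂+J+1=11
(j₁±m₁, j₂±m₂, J±M) = (3,3,2,3,4,5)
P² = 69120/77
sum k=0..1:
  [0] +1/48 = 1/48
  [1] −1/72 = -1/72
S = 1/144
C² = P²·S² = 10/231 ; C = +0.208063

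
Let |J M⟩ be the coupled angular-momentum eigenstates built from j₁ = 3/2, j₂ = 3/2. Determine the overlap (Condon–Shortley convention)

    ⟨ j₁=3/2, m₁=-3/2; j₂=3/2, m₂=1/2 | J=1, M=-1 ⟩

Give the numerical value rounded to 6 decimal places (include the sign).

+0.547723

√[3·2!1!1!/5! · 0!3!2!1!0!2!] = √(6/5)
  +(−1)^2/∏(2,0,1,0,0,1)! = 1/2  (running 1/2)
⟨..|..⟩ = √(6/5)·(1/2) = +0.547723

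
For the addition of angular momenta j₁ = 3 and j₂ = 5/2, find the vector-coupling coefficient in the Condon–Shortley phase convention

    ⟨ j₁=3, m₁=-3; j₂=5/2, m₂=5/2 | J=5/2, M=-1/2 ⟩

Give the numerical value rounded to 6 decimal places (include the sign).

triangle: 3!·3!·2!/9! = 72/362880
(j±m)!: 0!·6!·5!·0!·2!·3! = 1036800
prefactor² = (2J+1)·Δ·N² = 8640/7
  k=3: −1/(3!·0!·3!·2!·0!·0!) = -1/72
Σ = -1/72  ⇒  CG² = 8640/7·(-1/72)² = 5/21
CG = −√(5/21) = -0.487950

-0.487950  (= −√(5/21))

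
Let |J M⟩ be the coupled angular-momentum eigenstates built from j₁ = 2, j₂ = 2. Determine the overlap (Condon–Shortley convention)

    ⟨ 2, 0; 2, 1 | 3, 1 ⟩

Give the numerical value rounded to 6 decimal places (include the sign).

j₁+j₂−J=1  J+j₁−j₂=3  J−j₁+j₂=3  j₁+j₂+J+1=8
(j₁±m₁, j₂±m₂, J±M) = (2,2,3,1,4,2)
P² = 36/5
sum k=0..1:
  [0] +1/12 = 1/12
  [1] −1/4 = -1/4
S = -1/6
C² = P²·S² = 1/5 ; C = -0.447214

−√(1/5) = -0.447214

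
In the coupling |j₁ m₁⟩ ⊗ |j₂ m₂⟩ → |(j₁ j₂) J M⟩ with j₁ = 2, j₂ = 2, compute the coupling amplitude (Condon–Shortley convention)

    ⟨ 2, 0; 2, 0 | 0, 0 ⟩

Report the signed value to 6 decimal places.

triangle: 4!×0!×0!/5! = 24/120
(j±m)!: 2!×2!×2!×2!×0!×0! = 16
prefactor² = (2J+1)×Δ×N² = 16/5
  k=2: +1/(2!×2!×0!×0!×0!×0!) = 1/4
Σ = 1/4  ⇒  CG² = 16/5×1/4² = 1/5
CG = +√(1/5) = +0.447214

+√(1/5) = +0.447214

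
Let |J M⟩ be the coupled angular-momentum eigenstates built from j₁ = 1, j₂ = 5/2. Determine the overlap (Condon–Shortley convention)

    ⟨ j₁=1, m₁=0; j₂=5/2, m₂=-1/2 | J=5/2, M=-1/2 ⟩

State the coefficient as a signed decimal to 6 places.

+0.169031  (= +√(1/35))

j₁+j₂−J=1  J+j₁−j₂=1  J−j₁+j₂=4  j₁+j₂+J+1=7
(j₁±m₁, j₂±m₂, J±M) = (1,1,2,3,2,3)
P² = 144/35
sum k=0..1:
  [0] +1/4 = 1/4
  [1] −1/6 = -1/6
S = 1/12
C² = P²·S² = 1/35 ; C = +0.169031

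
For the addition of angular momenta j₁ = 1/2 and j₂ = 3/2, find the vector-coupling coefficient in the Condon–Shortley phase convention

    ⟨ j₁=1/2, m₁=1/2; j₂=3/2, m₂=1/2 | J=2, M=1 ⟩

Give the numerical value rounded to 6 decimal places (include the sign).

triangle: 0!*1!*3!/5! = 6/120
(j±m)!: 1!*0!*2!*1!*3!*1! = 12
prefactor² = (2J+1)*Δ*N² = 3
  k=0: +1/(0!*0!*0!*2!*1!*1!) = 1/2
Σ = 1/2  ⇒  CG² = 3*1/2² = 3/4
CG = +√(3/4) = +0.866025

+0.866025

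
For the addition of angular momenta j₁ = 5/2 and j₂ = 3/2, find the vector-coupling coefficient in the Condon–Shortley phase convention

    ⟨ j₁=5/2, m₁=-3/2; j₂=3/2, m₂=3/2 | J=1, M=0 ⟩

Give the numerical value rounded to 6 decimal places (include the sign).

-0.447214

√[3·3!2!0!/6! · 1!4!3!0!1!1!] = √(36/5)
  +(−1)^3/∏(3,0,1,0,1,0)! = -1/6  (running -1/6)
⟨..|..⟩ = √(36/5)·(-1/6) = -0.447214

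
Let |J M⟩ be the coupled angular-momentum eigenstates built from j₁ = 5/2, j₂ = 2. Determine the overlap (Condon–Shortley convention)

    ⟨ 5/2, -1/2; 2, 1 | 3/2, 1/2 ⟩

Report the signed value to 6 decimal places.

triangle: 3!*2!*1!/7! = 12/5040
(j±m)!: 2!*3!*3!*1!*2!*1! = 144
prefactor² = (2J+1)*Δ*N² = 48/35
  k=2: +1/(2!*1!*1!*1!*1!*0!) = 1/2
  k=3: −1/(3!*0!*0!*0!*2!*1!) = -1/12
Σ = 5/12  ⇒  CG² = 48/35*5/12² = 5/21
CG = +√(5/21) = +0.487950

+√(5/21) = +0.487950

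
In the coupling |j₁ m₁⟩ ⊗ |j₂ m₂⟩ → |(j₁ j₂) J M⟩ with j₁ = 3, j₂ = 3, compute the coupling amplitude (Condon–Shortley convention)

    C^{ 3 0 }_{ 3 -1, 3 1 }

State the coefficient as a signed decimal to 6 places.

j₁+j₂−J=3  J+j₁−j₂=3  J−j₁+j₂=3  j₁+j₂+J+1=10
(j₁±m₁, j₂±m₂, J±M) = (2,4,4,2,3,3)
P² = 864/25
sum k=1..3:
  [1] −1/72 = -1/72
  [2] +1/8 = 1/8
  [3] −1/24 = -1/24
S = 5/72
C² = P²·S² = 1/6 ; C = +0.408248

+√(1/6) ≈ +0.408248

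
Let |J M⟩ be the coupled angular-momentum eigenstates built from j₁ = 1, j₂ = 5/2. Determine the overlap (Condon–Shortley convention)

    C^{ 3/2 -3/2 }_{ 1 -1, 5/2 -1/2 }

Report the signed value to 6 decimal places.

+√(1/15) = +0.258199

√[4·2!0!3!/6! · 0!2!2!3!0!3!] = √(48/5)
  +(−1)^2/∏(2,0,0,0,0,3)! = 1/12  (running 1/12)
⟨..|..⟩ = √(48/5)·(1/12) = +0.258199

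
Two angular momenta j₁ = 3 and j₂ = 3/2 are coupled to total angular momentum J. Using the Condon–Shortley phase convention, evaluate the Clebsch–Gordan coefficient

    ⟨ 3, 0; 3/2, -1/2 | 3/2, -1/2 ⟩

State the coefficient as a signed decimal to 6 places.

triangle: 3!·3!·0!/7! = 36/5040
(j±m)!: 3!·3!·1!·2!·1!·2! = 144
prefactor² = (2J+1)·Δ·N² = 144/35
  k=1: −1/(1!·2!·2!·0!·1!·0!) = -1/4
Σ = -1/4  ⇒  CG² = 144/35·(-1/4)² = 9/35
CG = −√(9/35) = -0.507093

-0.507093  (= −√(9/35))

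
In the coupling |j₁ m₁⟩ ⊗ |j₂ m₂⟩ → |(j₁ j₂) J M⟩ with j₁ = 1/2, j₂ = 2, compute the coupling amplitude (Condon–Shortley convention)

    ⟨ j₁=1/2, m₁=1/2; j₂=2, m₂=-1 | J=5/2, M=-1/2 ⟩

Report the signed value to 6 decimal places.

j₁+j₂−J=0  J+j₁−j₂=1  J−j₁+j₂=4  j₁+j₂+J+1=6
(j₁±m₁, j₂±m₂, J±M) = (1,0,1,3,2,3)
P² = 72/5
sum k=0..0:
  [0] +1/6 = 1/6
S = 1/6
C² = P²·S² = 2/5 ; C = +0.632456

+0.632456  (= +√(2/5))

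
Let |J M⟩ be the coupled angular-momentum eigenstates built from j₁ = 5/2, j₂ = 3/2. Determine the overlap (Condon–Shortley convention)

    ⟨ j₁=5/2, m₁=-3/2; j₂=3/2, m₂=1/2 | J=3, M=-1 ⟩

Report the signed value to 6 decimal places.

-0.639010  (= −√(49/120))

j₁+j₂−J=1  J+j₁−j₂=4  J−j₁+j₂=2  j₁+j₂+J+1=8
(j₁±m₁, j₂±m₂, J±M) = (1,4,2,1,2,4)
P² = 96/5
sum k=0..1:
  [0] +1/48 = 1/48
  [1] −1/6 = -1/6
S = -7/48
C² = P²·S² = 49/120 ; C = -0.639010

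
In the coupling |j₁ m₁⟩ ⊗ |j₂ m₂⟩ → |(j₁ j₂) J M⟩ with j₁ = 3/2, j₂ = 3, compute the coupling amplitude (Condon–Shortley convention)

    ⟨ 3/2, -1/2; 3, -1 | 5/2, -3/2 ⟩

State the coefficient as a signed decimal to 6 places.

triangle: 2!*1!*4!/8! = 48/40320
(j±m)!: 1!*2!*2!*4!*1!*4! = 2304
prefactor² = (2J+1)*Δ*N² = 576/35
  k=1: −1/(1!*1!*1!*1!*0!*3!) = -1/6
  k=2: +1/(2!*0!*0!*0!*1!*4!) = 1/48
Σ = -7/48  ⇒  CG² = 576/35*(-7/48)² = 7/20
CG = −√(7/20) = -0.591608

−√(7/20) = -0.591608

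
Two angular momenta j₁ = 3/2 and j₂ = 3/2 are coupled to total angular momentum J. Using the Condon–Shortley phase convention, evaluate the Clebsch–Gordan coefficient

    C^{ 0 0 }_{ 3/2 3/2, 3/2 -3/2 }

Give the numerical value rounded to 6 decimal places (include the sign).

√[1·3!0!0!/4! · 3!0!0!3!0!0!] = √(9)
  +(−1)^0/∏(0,3,0,0,0,0)! = 1/6  (running 1/6)
⟨..|..⟩ = √(9)·(1/6) = +0.500000

+√(1/4) = +0.500000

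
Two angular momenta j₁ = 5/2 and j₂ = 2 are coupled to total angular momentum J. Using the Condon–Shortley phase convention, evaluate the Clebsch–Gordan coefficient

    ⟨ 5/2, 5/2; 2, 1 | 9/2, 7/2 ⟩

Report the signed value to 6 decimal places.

+0.666667

j₁+j₂−J=0  J+j₁−j₂=5  J−j₁+j₂=4  j₁+j₂+J+1=10
(j₁±m₁, j₂±m₂, J±M) = (5,0,3,1,8,1)
P² = 230400
sum k=0..0:
  [0] +1/720 = 1/720
S = 1/720
C² = P²·S² = 4/9 ; C = +0.666667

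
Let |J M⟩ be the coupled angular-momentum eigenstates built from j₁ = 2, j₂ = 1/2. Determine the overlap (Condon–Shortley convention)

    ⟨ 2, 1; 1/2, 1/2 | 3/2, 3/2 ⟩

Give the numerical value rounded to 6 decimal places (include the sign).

-0.447214  (= −√(1/5))

triangle: 1!×3!×0!/5! = 6/120
(j±m)!: 3!×1!×1!×0!×3!×0! = 36
prefactor² = (2J+1)×Δ×N² = 36/5
  k=1: −1/(1!×0!×0!×0!×3!×0!) = -1/6
Σ = -1/6  ⇒  CG² = 36/5×(-1/6)² = 1/5
CG = −√(1/5) = -0.447214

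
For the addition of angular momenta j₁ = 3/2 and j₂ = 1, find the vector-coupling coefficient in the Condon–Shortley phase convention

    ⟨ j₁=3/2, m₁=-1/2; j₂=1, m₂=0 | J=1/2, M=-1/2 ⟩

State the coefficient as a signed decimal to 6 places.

√[2·2!1!0!/4! · 1!2!1!1!0!1!] = √(1/3)
  +(−1)^1/∏(1,1,1,0,0,0)! = -1  (running -1)
⟨..|..⟩ = √(1/3)·(-1) = -0.577350

-0.577350  (= −√(1/3))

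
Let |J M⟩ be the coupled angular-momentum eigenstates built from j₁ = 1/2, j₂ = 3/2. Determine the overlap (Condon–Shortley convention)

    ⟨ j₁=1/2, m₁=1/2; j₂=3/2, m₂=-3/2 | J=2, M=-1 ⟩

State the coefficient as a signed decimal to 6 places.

triangle: 0!*1!*3!/5! = 6/120
(j±m)!: 1!*0!*0!*3!*1!*3! = 36
prefactor² = (2J+1)*Δ*N² = 9
  k=0: +1/(0!*0!*0!*0!*1!*3!) = 1/6
Σ = 1/6  ⇒  CG² = 9*1/6² = 1/4
CG = +√(1/4) = +0.500000

+√(1/4) ≈ +0.500000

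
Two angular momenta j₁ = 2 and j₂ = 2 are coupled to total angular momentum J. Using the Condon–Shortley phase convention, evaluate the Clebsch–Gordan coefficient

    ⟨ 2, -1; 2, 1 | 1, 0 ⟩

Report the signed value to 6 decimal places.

triangle: 3!*1!*1!/6! = 6/720
(j±m)!: 1!*3!*3!*1!*1!*1! = 36
prefactor² = (2J+1)*Δ*N² = 9/10
  k=2: +1/(2!*1!*1!*1!*0!*0!) = 1/2
  k=3: −1/(3!*0!*0!*0!*1!*1!) = -1/6
Σ = 1/3  ⇒  CG² = 9/10*1/3² = 1/10
CG = +√(1/10) = +0.316228

+√(1/10) = +0.316228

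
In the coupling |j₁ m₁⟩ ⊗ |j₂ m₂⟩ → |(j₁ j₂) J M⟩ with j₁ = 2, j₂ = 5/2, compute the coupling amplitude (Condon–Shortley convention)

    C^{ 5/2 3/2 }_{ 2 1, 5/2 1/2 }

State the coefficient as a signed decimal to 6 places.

-0.414039  (= −√(6/35))

j₁+j₂−J=2  J+j₁−j₂=2  J−j₁+j₂=3  j₁+j₂+J+1=8
(j₁±m₁, j₂±m₂, J±M) = (3,1,3,2,4,1)
P² = 216/35
sum k=0..1:
  [0] +1/12 = 1/12
  [1] −1/4 = -1/4
S = -1/6
C² = P²·S² = 6/35 ; C = -0.414039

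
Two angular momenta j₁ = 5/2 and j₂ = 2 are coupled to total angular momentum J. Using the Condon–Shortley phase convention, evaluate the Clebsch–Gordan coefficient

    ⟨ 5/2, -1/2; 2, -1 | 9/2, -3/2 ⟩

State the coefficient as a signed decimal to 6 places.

j₁+j₂−J=0  J+j₁−j₂=5  J−j₁+j₂=4  j₁+j₂+J+1=10
(j₁±m₁, j₂±m₂, J±M) = (2,3,1,3,3,6)
P² = 17280/7
sum k=0..0:
  [0] +1/72 = 1/72
S = 1/72
C² = P²·S² = 10/21 ; C = +0.690066

+0.690066  (= +√(10/21))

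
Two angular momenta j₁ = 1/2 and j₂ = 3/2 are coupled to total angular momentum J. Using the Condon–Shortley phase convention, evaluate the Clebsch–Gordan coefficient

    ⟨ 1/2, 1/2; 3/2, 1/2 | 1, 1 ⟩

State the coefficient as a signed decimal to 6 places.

triangle: 1!×0!×2!/4! = 2/24
(j±m)!: 1!×0!×2!×1!×2!×0! = 4
prefactor² = (2J+1)×Δ×N² = 1
  k=0: +1/(0!×1!×0!×2!×0!×0!) = 1/2
Σ = 1/2  ⇒  CG² = 1×1/2² = 1/4
CG = +√(1/4) = +0.500000

+0.500000  (= +√(1/4))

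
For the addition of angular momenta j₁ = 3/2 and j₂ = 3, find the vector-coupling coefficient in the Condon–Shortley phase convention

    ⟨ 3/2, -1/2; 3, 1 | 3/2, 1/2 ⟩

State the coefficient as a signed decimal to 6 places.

+0.585540

triangle: 3!·0!·3!/7! = 36/5040
(j±m)!: 1!·2!·4!·2!·2!·1! = 192
prefactor² = (2J+1)·Δ·N² = 192/35
  k=2: +1/(2!·1!·0!·2!·0!·1!) = 1/4
Σ = 1/4  ⇒  CG² = 192/35·1/4² = 12/35
CG = +√(12/35) = +0.585540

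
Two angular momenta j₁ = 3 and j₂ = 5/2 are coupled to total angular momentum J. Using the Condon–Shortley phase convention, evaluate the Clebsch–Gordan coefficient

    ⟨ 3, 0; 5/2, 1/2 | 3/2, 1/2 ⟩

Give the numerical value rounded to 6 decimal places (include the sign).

+0.338062  (= +√(4/35))

triangle: 4!*2!*1!/8! = 48/40320
(j±m)!: 3!*3!*3!*2!*2!*1! = 864
prefactor² = (2J+1)*Δ*N² = 144/35
  k=2: +1/(2!*2!*1!*1!*1!*0!) = 1/4
  k=3: −1/(3!*1!*0!*0!*2!*1!) = -1/12
Σ = 1/6  ⇒  CG² = 144/35*1/6² = 4/35
CG = +√(4/35) = +0.338062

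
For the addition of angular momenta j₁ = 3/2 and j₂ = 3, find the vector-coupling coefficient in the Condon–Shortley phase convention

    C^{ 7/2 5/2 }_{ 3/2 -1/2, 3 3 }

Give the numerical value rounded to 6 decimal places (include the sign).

triangle: 1!*2!*5!/9! = 240/362880
(j±m)!: 1!*2!*6!*0!*6!*1! = 1036800
prefactor² = (2J+1)*Δ*N² = 38400/7
  k=1: −1/(1!*0!*1!*5!*1!*0!) = -1/120
Σ = -1/120  ⇒  CG² = 38400/7*(-1/120)² = 8/21
CG = −√(8/21) = -0.617213

-0.617213  (= −√(8/21))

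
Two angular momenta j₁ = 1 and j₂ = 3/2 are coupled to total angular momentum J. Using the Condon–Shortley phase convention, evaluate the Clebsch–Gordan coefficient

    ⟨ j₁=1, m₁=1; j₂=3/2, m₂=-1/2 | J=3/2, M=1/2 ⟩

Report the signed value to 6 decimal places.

triangle: 1!·1!·2!/5! = 2/120
(j±m)!: 2!·0!·1!·2!·2!·1! = 8
prefactor² = (2J+1)·Δ·N² = 8/15
  k=0: +1/(0!·1!·0!·1!·1!·1!) = 1
Σ = 1  ⇒  CG² = 8/15·1² = 8/15
CG = +√(8/15) = +0.730297

+0.730297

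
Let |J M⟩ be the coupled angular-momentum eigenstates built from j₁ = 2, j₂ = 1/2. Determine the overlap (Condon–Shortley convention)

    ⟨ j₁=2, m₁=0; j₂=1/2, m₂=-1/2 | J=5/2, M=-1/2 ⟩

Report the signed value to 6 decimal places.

+√(3/5) ≈ +0.774597

triangle: 0!*4!*1!/6! = 24/720
(j±m)!: 2!*2!*0!*1!*2!*3! = 48
prefactor² = (2J+1)*Δ*N² = 48/5
  k=0: +1/(0!*0!*2!*0!*2!*1!) = 1/4
Σ = 1/4  ⇒  CG² = 48/5*1/4² = 3/5
CG = +√(3/5) = +0.774597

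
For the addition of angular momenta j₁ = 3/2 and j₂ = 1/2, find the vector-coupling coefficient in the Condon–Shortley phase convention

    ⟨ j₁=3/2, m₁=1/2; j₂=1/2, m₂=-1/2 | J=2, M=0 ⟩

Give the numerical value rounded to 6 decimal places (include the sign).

+0.707107  (= +√(1/2))

√[5·0!3!1!/5! · 2!1!0!1!2!2!] = √(2)
  +(−1)^0/∏(0,0,1,0,2,1)! = 1/2  (running 1/2)
⟨..|..⟩ = √(2)·(1/2) = +0.707107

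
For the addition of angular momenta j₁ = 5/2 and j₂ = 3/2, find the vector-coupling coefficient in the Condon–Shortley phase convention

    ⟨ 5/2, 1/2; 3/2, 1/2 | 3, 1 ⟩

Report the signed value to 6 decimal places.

j₁+j₂−J=1  J+j₁−j₂=4  J−j₁+j₂=2  j₁+j₂+J+1=8
(j₁±m₁, j₂±m₂, J±M) = (3,2,2,1,4,2)
P² = 48/5
sum k=0..1:
  [0] +1/8 = 1/8
  [1] −1/6 = -1/6
S = -1/24
C² = P²·S² = 1/60 ; C = -0.129099

−√(1/60) = -0.129099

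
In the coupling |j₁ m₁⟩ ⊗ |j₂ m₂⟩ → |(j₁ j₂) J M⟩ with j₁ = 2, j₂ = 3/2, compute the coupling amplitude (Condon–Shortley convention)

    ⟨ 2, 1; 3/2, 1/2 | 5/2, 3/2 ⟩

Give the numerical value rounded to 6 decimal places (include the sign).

√[6·1!3!2!/7! · 3!1!2!1!4!1!] = √(144/35)
  +(−1)^0/∏(0,1,1,2,2,0)! = 1/4  (running 1/4)
  +(−1)^1/∏(1,0,0,1,3,1)! = -1/6  (running 1/12)
⟨..|..⟩ = √(144/35)·(1/12) = +0.169031

+0.169031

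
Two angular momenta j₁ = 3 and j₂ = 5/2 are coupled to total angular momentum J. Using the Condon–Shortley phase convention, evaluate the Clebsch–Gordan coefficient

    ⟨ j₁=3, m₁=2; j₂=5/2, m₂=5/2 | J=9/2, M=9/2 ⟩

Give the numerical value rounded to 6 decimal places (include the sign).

−√(5/11) ≈ -0.674200

j₁+j₂−J=1  J+j₁−j₂=5  J−j₁+j₂=4  j₁+j₂+J+1=11
(j₁±m₁, j₂±m₂, J±M) = (5,1,5,0,9,0)
P² = 41472000/11
sum k=1..1:
  [1] −1/2880 = -1/2880
S = -1/2880
C² = P²·S² = 5/11 ; C = -0.674200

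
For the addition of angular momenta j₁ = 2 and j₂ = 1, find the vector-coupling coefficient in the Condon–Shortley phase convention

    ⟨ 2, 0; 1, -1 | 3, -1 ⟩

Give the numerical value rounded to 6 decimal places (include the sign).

+√(2/5) ≈ +0.632456

triangle: 0!·4!·2!/7! = 48/5040
(j±m)!: 2!·2!·0!·2!·2!·4! = 384
prefactor² = (2J+1)·Δ·N² = 128/5
  k=0: +1/(0!·0!·2!·0!·2!·2!) = 1/8
Σ = 1/8  ⇒  CG² = 128/5·1/8² = 2/5
CG = +√(2/5) = +0.632456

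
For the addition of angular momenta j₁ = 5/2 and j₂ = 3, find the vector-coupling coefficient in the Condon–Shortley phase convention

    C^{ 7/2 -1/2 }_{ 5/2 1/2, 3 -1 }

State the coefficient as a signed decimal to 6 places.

triangle: 2!*3!*4!/10! = 288/3628800
(j±m)!: 3!*2!*2!*4!*3!*4! = 82944
prefactor² = (2J+1)*Δ*N² = 9216/175
  k=0: +1/(0!*2!*2!*2!*1!*2!) = 1/16
  k=1: −1/(1!*1!*1!*1!*2!*3!) = -1/12
  k=2: +1/(2!*0!*0!*0!*3!*4!) = 1/288
Σ = -5/288  ⇒  CG² = 9216/175*(-5/288)² = 1/63
CG = −√(1/63) = -0.125988

-0.125988  (= −√(1/63))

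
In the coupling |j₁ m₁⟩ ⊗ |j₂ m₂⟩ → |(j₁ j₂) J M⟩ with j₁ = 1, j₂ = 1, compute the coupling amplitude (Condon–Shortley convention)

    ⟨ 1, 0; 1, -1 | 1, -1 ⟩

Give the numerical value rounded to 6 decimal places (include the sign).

+√(1/2) = +0.707107

j₁+j₂−J=1  J+j₁−j₂=1  J−j₁+j₂=1  j₁+j₂+J+1=4
(j₁±m₁, j₂±m₂, J±M) = (1,1,0,2,0,2)
P² = 1/2
sum k=0..0:
  [0] +1/1 = 1
S = 1
C² = P²·S² = 1/2 ; C = +0.707107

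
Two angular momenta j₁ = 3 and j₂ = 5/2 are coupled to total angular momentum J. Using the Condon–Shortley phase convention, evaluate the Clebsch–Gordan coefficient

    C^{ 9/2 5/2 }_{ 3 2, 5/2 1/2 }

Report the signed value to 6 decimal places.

triangle: 1!×5!×4!/11! = 2880/39916800
(j±m)!: 5!×1!×3!×2!×7!×2! = 14515200
prefactor² = (2J+1)×Δ×N² = 115200/11
  k=0: +1/(0!×1!×1!×3!×4!×1!) = 1/144
  k=1: −1/(1!×0!×0!×2!×5!×2!) = -1/480
Σ = 7/1440  ⇒  CG² = 115200/11×7/1440² = 49/198
CG = +√(49/198) = +0.497468

+0.497468  (= +√(49/198))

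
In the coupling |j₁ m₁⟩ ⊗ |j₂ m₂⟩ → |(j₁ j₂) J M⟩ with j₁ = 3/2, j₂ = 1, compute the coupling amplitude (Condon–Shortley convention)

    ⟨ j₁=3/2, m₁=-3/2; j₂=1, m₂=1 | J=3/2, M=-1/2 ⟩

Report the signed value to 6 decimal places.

−√(2/5) ≈ -0.632456

triangle: 1!×2!×1!/5! = 2/120
(j±m)!: 0!×3!×2!×0!×1!×2! = 24
prefactor² = (2J+1)×Δ×N² = 8/5
  k=1: −1/(1!×0!×2!×1!×0!×0!) = -1/2
Σ = -1/2  ⇒  CG² = 8/5×(-1/2)² = 2/5
CG = −√(2/5) = -0.632456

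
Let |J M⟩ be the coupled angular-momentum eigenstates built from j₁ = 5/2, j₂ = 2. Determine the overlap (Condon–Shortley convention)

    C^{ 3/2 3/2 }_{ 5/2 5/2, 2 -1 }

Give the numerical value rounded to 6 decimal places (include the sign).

√[4·3!2!1!/7! · 5!0!1!3!3!0!] = √(288/7)
  +(−1)^0/∏(0,3,0,1,2,0)! = 1/12  (running 1/12)
⟨..|..⟩ = √(288/7)·(1/12) = +0.534522

+√(2/7) ≈ +0.534522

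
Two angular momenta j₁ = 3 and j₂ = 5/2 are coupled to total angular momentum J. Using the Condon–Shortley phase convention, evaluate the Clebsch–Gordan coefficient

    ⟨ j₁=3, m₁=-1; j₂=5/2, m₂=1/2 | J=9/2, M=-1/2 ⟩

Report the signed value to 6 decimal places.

-0.480500  (= −√(160/693))

√[10·1!5!4!/11! · 2!4!3!2!4!5!] = √(92160/77)
  +(−1)^0/∏(0,1,4,3,1,1)! = 1/144  (running 1/144)
  +(−1)^1/∏(1,0,3,2,2,2)! = -1/48  (running -1/72)
⟨..|..⟩ = √(92160/77)·(-1/72) = -0.480500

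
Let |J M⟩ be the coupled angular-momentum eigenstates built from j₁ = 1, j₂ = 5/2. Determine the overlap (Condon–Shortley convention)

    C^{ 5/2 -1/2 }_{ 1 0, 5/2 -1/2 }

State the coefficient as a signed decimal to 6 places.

√[6·1!1!4!/7! · 1!1!2!3!2!3!] = √(144/35)
  +(−1)^0/∏(0,1,1,2,0,2)! = 1/4  (running 1/4)
  +(−1)^1/∏(1,0,0,1,1,3)! = -1/6  (running 1/12)
⟨..|..⟩ = √(144/35)·(1/12) = +0.169031

+0.169031  (= +√(1/35))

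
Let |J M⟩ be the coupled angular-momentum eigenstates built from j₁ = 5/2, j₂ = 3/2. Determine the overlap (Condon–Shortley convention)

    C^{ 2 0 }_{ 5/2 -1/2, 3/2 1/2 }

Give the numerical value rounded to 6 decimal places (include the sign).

-0.267261

√[5·2!3!1!/7! · 2!3!2!1!2!2!] = √(8/7)
  +(−1)^1/∏(1,1,2,1,1,0)! = -1/2  (running -1/2)
  +(−1)^2/∏(2,0,1,0,2,1)! = 1/4  (running -1/4)
⟨..|..⟩ = √(8/7)·(-1/4) = -0.267261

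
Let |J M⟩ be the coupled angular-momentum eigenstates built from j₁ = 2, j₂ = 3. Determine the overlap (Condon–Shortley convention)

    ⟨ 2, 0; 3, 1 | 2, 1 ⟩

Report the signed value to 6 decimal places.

+√(1/7) ≈ +0.377964

√[5·3!1!3!/8! · 2!2!4!2!3!1!] = √(36/7)
  +(−1)^1/∏(1,2,1,3,0,0)! = -1/12  (running -1/12)
  +(−1)^2/∏(2,1,0,2,1,1)! = 1/4  (running 1/6)
⟨..|..⟩ = √(36/7)·(1/6) = +0.377964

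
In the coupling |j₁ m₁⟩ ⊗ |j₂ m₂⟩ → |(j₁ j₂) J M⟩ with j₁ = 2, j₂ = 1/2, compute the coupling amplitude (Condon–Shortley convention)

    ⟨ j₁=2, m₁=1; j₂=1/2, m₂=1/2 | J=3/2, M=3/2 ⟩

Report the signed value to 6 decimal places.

-0.447214  (= −√(1/5))

triangle: 1!×3!×0!/5! = 6/120
(j±m)!: 3!×1!×1!×0!×3!×0! = 36
prefactor² = (2J+1)×Δ×N² = 36/5
  k=1: −1/(1!×0!×0!×0!×3!×0!) = -1/6
Σ = -1/6  ⇒  CG² = 36/5×(-1/6)² = 1/5
CG = −√(1/5) = -0.447214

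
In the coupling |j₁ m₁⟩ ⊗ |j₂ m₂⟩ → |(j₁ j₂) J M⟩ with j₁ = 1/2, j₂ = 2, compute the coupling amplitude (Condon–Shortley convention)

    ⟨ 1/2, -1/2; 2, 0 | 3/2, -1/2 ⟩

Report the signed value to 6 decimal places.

−√(2/5) = -0.632456

j₁+j₂−J=1  J+j₁−j₂=0  J−j₁+j₂=3  j₁+j₂+J+1=5
(j₁±m₁, j₂±m₂, J±M) = (0,1,2,2,1,2)
P² = 8/5
sum k=1..1:
  [1] −1/2 = -1/2
S = -1/2
C² = P²·S² = 2/5 ; C = -0.632456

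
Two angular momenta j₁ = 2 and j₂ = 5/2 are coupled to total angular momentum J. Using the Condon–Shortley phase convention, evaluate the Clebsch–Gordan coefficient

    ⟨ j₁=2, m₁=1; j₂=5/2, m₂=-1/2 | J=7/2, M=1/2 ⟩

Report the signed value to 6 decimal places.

triangle: 1!·3!·4!/9! = 144/362880
(j±m)!: 3!·1!·2!·3!·4!·3! = 10368
prefactor² = (2J+1)·Δ·N² = 1152/35
  k=0: +1/(0!·1!·1!·2!·2!·2!) = 1/8
  k=1: −1/(1!·0!·0!·1!·3!·3!) = -1/36
Σ = 7/72  ⇒  CG² = 1152/35·7/72² = 14/45
CG = +√(14/45) = +0.557773

+0.557773  (= +√(14/45))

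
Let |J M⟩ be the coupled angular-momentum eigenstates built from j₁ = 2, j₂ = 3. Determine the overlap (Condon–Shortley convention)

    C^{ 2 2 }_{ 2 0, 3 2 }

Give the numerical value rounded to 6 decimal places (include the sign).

triangle: 3!*1!*3!/8! = 36/40320
(j±m)!: 2!*2!*5!*1!*4!*0! = 11520
prefactor² = (2J+1)*Δ*N² = 360/7
  k=2: +1/(2!*1!*0!*3!*1!*0!) = 1/12
Σ = 1/12  ⇒  CG² = 360/7*1/12² = 5/14
CG = +√(5/14) = +0.597614

+0.597614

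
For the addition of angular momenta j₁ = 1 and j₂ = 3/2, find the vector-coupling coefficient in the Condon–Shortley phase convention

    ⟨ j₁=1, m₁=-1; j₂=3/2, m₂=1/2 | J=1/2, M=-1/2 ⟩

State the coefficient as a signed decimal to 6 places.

+√(1/6) ≈ +0.408248

√[2·2!0!1!/4! · 0!2!2!1!0!1!] = √(2/3)
  +(−1)^2/∏(2,0,0,0,0,1)! = 1/2  (running 1/2)
⟨..|..⟩ = √(2/3)·(1/2) = +0.408248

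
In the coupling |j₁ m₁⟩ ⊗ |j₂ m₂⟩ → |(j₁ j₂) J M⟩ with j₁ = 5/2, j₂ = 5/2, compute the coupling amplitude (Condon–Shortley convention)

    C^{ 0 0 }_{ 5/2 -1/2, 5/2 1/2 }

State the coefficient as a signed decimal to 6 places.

−√(1/6) = -0.408248

√[1·5!0!0!/6! · 2!3!3!2!0!0!] = √(24)
  +(−1)^3/∏(3,2,0,0,0,0)! = -1/12  (running -1/12)
⟨..|..⟩ = √(24)·(-1/12) = -0.408248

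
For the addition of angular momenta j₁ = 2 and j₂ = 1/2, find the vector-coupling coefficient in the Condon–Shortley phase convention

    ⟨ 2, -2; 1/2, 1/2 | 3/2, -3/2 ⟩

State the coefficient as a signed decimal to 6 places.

√[4·1!3!0!/5! · 0!4!1!0!0!3!] = √(144/5)
  +(−1)^1/∏(1,0,3,0,0,0)! = -1/6  (running -1/6)
⟨..|..⟩ = √(144/5)·(-1/6) = -0.894427

−√(4/5) ≈ -0.894427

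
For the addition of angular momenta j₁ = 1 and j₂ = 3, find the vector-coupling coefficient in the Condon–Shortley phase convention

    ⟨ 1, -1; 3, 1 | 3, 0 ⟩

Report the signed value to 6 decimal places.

triangle: 1!·1!·5!/8! = 120/40320
(j±m)!: 0!·2!·4!·2!·3!·3! = 3456
prefactor² = (2J+1)·Δ·N² = 72
  k=1: −1/(1!·0!·1!·3!·0!·2!) = -1/12
Σ = -1/12  ⇒  CG² = 72·(-1/12)² = 1/2
CG = −√(1/2) = -0.707107

-0.707107  (= −√(1/2))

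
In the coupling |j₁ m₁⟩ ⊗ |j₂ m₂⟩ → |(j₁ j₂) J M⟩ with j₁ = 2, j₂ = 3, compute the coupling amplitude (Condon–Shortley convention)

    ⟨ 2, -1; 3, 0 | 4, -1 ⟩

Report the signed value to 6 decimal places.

j₁+j₂−J=1  J+j₁−j₂=3  J−j₁+j₂=5  j₁+j₂+J+1=10
(j₁±m₁, j₂±m₂, J±M) = (1,3,3,3,3,5)
P² = 1944/7
sum k=0..1:
  [0] +1/72 = 1/72
  [1] −1/24 = -1/24
S = -1/36
C² = P²·S² = 3/14 ; C = -0.462910

-0.462910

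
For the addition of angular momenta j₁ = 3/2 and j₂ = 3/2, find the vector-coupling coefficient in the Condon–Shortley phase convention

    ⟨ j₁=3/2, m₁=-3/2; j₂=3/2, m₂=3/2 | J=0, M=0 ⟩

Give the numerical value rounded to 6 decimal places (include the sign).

-0.500000  (= −√(1/4))

j₁+j₂−J=3  J+j₁−j₂=0  J−j₁+j₂=0  j₁+j₂+J+1=4
(j₁±m₁, j₂±m₂, J±M) = (0,3,3,0,0,0)
P² = 9
sum k=3..3:
  [3] −1/6 = -1/6
S = -1/6
C² = P²·S² = 1/4 ; C = -0.500000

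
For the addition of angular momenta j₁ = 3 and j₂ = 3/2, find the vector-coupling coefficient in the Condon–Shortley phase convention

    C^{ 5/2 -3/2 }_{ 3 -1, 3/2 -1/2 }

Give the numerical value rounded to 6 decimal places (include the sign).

√[6·2!4!1!/8! · 2!4!1!2!1!4!] = √(576/35)
  +(−1)^0/∏(0,2,4,1,0,0)! = 1/48  (running 1/48)
  +(−1)^1/∏(1,1,3,0,1,1)! = -1/6  (running -7/48)
⟨..|..⟩ = √(576/35)·(-7/48) = -0.591608

−√(7/20) = -0.591608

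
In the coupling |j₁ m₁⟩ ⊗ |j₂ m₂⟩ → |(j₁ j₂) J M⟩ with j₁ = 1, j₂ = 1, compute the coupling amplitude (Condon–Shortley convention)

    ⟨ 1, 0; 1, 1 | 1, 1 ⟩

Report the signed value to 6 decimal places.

√[3·1!1!1!/4! · 1!1!2!0!2!0!] = √(1/2)
  +(−1)^1/∏(1,0,0,1,1,0)! = -1  (running -1)
⟨..|..⟩ = √(1/2)·(-1) = -0.707107

−√(1/2) = -0.707107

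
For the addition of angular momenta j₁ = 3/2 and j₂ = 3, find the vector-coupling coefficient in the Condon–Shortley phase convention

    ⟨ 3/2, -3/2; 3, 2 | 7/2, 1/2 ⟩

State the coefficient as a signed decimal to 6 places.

√[8·1!2!5!/9! · 0!3!5!1!4!3!] = √(3840/7)
  +(−1)^1/∏(1,0,2,4,0,1)! = -1/48  (running -1/48)
⟨..|..⟩ = √(3840/7)·(-1/48) = -0.487950

-0.487950  (= −√(5/21))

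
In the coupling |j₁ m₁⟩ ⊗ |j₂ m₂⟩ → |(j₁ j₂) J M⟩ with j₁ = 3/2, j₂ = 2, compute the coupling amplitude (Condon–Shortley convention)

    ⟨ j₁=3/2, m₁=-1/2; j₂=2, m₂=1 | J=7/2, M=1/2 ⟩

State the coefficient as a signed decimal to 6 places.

+0.585540  (= +√(12/35))

triangle: 0!·3!·4!/8! = 144/40320
(j±m)!: 1!·2!·3!·1!·4!·3! = 1728
prefactor² = (2J+1)·Δ·N² = 1728/35
  k=0: +1/(0!·0!·2!·3!·1!·1!) = 1/12
Σ = 1/12  ⇒  CG² = 1728/35·1/12² = 12/35
CG = +√(12/35) = +0.585540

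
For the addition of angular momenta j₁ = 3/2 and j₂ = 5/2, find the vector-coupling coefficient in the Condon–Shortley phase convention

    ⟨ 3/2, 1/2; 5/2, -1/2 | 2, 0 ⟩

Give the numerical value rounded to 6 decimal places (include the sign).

j₁+j₂−J=2  J+j₁−j₂=1  J−j₁+j₂=3  j₁+j₂+J+1=7
(j₁±m₁, j₂±m₂, J±M) = (2,1,2,3,2,2)
P² = 8/7
sum k=0..1:
  [0] +1/4 = 1/4
  [1] −1/2 = -1/2
S = -1/4
C² = P²·S² = 1/14 ; C = -0.267261

-0.267261  (= −√(1/14))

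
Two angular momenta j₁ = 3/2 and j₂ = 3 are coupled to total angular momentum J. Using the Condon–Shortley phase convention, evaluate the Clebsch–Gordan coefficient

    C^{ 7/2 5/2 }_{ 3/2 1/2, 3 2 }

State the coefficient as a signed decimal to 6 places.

-0.377964

triangle: 1!×2!×5!/9! = 240/362880
(j±m)!: 2!×1!×5!×1!×6!×1! = 172800
prefactor² = (2J+1)×Δ×N² = 6400/7
  k=0: +1/(0!×1!×1!×5!×1!×0!) = 1/120
  k=1: −1/(1!×0!×0!×4!×2!×1!) = -1/48
Σ = -1/80  ⇒  CG² = 6400/7×(-1/80)² = 1/7
CG = −√(1/7) = -0.377964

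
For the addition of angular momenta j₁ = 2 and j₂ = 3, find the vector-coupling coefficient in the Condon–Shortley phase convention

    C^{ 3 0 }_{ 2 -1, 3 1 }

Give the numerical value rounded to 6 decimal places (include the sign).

+√(1/30) ≈ +0.182574

√[7·2!2!4!/9! · 1!3!4!2!3!3!] = √(96/5)
  +(−1)^1/∏(1,1,2,3,0,1)! = -1/12  (running -1/12)
  +(−1)^2/∏(2,0,1,2,1,2)! = 1/8  (running 1/24)
⟨..|..⟩ = √(96/5)·(1/24) = +0.182574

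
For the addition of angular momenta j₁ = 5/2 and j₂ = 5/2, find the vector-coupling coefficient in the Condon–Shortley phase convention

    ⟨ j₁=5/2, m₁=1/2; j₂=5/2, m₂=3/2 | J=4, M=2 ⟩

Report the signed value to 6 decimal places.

−√(5/28) = -0.422577

j₁+j₂−J=1  J+j₁−j₂=4  J−j₁+j₂=4  j₁+j₂+J+1=10
(j₁±m₁, j₂±m₂, J±M) = (3,2,4,1,6,2)
P² = 20736/35
sum k=0..1:
  [0] +1/96 = 1/96
  [1] −1/36 = -1/36
S = -5/288
C² = P²·S² = 5/28 ; C = -0.422577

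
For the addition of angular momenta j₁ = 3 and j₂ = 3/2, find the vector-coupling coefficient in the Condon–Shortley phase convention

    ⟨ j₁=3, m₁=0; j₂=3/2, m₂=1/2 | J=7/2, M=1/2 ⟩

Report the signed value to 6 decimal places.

-0.308607

√[8·1!5!2!/9! · 3!3!2!1!4!3!] = √(384/7)
  +(−1)^0/∏(0,1,3,2,2,0)! = 1/24  (running 1/24)
  +(−1)^1/∏(1,0,2,1,3,1)! = -1/12  (running -1/24)
⟨..|..⟩ = √(384/7)·(-1/24) = -0.308607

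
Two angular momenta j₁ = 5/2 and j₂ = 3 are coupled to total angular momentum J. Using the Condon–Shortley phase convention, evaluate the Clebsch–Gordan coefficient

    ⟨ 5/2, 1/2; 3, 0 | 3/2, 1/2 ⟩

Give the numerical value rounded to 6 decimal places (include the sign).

+√(4/35) ≈ +0.338062

j₁+j₂−J=4  J+j₁−j₂=1  J−j₁+j₂=2  j₁+j₂+J+1=8
(j₁±m₁, j₂±m₂, J±M) = (3,2,3,3,2,1)
P² = 144/35
sum k=1..2:
  [1] −1/12 = -1/12
  [2] +1/4 = 1/4
S = 1/6
C² = P²·S² = 4/35 ; C = +0.338062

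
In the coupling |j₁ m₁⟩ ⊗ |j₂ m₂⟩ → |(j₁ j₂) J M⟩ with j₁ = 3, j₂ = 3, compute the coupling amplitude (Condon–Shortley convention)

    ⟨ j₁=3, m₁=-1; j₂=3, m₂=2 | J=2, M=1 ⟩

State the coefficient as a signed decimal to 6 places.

-0.422577

triangle: 4!×2!×2!/9! = 96/362880
(j±m)!: 2!×4!×5!×1!×3!×1! = 34560
prefactor² = (2J+1)×Δ×N² = 320/7
  k=3: −1/(3!×1!×1!×2!×1!×0!) = -1/12
  k=4: +1/(4!×0!×0!×1!×2!×1!) = 1/48
Σ = -1/16  ⇒  CG² = 320/7×(-1/16)² = 5/28
CG = −√(5/28) = -0.422577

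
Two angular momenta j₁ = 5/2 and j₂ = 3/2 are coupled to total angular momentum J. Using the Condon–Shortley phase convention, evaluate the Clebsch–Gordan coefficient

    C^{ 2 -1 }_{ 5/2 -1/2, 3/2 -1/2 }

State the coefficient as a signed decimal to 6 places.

-0.545545  (= −√(25/84))

j₁+j₂−J=2  J+j₁−j₂=3  J−j₁+j₂=1  j₁+j₂+J+1=7
(j₁±m₁, j₂±m₂, J±M) = (2,3,1,2,1,3)
P² = 12/7
sum k=0..1:
  [0] +1/12 = 1/12
  [1] −1/2 = -1/2
S = -5/12
C² = P²·S² = 25/84 ; C = -0.545545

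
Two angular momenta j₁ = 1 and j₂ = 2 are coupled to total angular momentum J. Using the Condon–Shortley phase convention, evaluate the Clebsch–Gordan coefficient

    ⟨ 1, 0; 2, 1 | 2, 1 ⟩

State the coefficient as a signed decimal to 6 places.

√[5·1!1!3!/6! · 1!1!3!1!3!1!] = √(3/2)
  +(−1)^0/∏(0,1,1,3,0,0)! = 1/6  (running 1/6)
  +(−1)^1/∏(1,0,0,2,1,1)! = -1/2  (running -1/3)
⟨..|..⟩ = √(3/2)·(-1/3) = -0.408248

−√(1/6) ≈ -0.408248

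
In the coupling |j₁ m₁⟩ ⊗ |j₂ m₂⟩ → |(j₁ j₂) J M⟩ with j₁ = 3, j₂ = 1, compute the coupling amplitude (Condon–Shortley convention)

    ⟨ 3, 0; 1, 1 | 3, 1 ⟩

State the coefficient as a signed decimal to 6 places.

−√(1/2) ≈ -0.707107

triangle: 1!·5!·1!/8! = 120/40320
(j±m)!: 3!·3!·2!·0!·4!·2! = 3456
prefactor² = (2J+1)·Δ·N² = 72
  k=1: −1/(1!·0!·2!·1!·3!·0!) = -1/12
Σ = -1/12  ⇒  CG² = 72·(-1/12)² = 1/2
CG = −√(1/2) = -0.707107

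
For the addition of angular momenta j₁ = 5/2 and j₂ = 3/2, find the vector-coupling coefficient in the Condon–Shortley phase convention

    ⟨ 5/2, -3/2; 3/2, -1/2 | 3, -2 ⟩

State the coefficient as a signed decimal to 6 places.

-0.288675  (= −√(1/12))

√[7·1!4!2!/8! · 1!4!1!2!1!5!] = √(48)
  +(−1)^0/∏(0,1,4,1,0,1)! = 1/24  (running 1/24)
  +(−1)^1/∏(1,0,3,0,1,2)! = -1/12  (running -1/24)
⟨..|..⟩ = √(48)·(-1/24) = -0.288675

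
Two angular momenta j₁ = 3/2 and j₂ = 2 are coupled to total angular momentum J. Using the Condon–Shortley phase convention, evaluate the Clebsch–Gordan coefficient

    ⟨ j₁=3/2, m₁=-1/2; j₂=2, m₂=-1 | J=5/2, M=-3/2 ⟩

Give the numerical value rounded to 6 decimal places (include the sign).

+√(1/35) = +0.169031

√[6·1!2!3!/7! · 1!2!1!3!1!4!] = √(144/35)
  +(−1)^0/∏(0,1,2,1,0,2)! = 1/4  (running 1/4)
  +(−1)^1/∏(1,0,1,0,1,3)! = -1/6  (running 1/12)
⟨..|..⟩ = √(144/35)·(1/12) = +0.169031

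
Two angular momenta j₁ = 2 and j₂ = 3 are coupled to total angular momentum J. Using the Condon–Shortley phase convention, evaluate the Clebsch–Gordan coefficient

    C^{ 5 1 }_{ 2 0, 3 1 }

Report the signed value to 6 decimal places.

√[11·0!4!6!/11! · 2!2!4!2!6!4!] = √(110592/7)
  +(−1)^0/∏(0,0,2,4,2,2)! = 1/192  (running 1/192)
⟨..|..⟩ = √(110592/7)·(1/192) = +0.654654

+0.654654  (= +√(3/7))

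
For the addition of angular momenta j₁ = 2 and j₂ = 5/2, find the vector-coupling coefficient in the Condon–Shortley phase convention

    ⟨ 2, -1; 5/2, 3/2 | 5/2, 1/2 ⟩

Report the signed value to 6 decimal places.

+0.414039

triangle: 2!·2!·3!/8! = 24/40320
(j±m)!: 1!·3!·4!·1!·3!·2! = 1728
prefactor² = (2J+1)·Δ·N² = 216/35
  k=1: −1/(1!·1!·2!·3!·0!·0!) = -1/12
  k=2: +1/(2!·0!·1!·2!·1!·1!) = 1/4
Σ = 1/6  ⇒  CG² = 216/35·1/6² = 6/35
CG = +√(6/35) = +0.414039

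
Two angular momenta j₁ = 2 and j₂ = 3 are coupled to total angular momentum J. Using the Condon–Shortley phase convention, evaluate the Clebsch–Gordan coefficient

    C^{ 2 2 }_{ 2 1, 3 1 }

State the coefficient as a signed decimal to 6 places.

√[5·3!1!3!/8! · 3!1!4!2!4!0!] = √(216/7)
  +(−1)^1/∏(1,2,0,3,1,0)! = -1/12  (running -1/12)
⟨..|..⟩ = √(216/7)·(-1/12) = -0.462910

-0.462910  (= −√(3/14))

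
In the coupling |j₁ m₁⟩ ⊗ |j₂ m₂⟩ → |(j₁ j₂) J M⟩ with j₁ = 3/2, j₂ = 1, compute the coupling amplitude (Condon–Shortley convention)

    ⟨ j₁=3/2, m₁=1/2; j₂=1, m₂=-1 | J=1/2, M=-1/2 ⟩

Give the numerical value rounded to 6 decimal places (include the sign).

√[2·2!1!0!/4! · 2!1!0!2!0!1!] = √(2/3)
  +(−1)^0/∏(0,2,1,0,0,0)! = 1/2  (running 1/2)
⟨..|..⟩ = √(2/3)·(1/2) = +0.408248

+√(1/6) ≈ +0.408248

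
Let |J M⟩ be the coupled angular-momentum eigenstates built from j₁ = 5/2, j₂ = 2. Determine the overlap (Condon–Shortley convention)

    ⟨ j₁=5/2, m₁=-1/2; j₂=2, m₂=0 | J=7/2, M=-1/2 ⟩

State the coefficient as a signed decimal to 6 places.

-0.195180

j₁+j₂−J=1  J+j₁−j₂=4  J−j₁+j₂=3  j₁+j₂+J+1=9
(j₁±m₁, j₂±m₂, J±M) = (2,3,2,2,3,4)
P² = 768/35
sum k=0..1:
  [0] +1/12 = 1/12
  [1] −1/8 = -1/8
S = -1/24
C² = P²·S² = 4/105 ; C = -0.195180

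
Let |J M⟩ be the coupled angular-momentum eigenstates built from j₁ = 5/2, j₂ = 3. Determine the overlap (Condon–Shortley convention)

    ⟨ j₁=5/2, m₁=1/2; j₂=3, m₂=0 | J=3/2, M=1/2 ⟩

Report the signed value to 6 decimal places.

+0.338062  (= +√(4/35))

j₁+j₂−J=4  J+j₁−j₂=1  J−j₁+j₂=2  j₁+j₂+J+1=8
(j₁±m₁, j₂±m₂, J±M) = (3,2,3,3,2,1)
P² = 144/35
sum k=1..2:
  [1] −1/12 = -1/12
  [2] +1/4 = 1/4
S = 1/6
C² = P²·S² = 4/35 ; C = +0.338062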